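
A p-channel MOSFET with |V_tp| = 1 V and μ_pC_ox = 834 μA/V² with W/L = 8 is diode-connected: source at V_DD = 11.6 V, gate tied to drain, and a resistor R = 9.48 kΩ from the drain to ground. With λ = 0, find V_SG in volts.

V_SG = 1.56 V

With gate tied to drain, V_SG = V_SD ≥ V_SG − |V_tp|, so the device is in saturation.
k_p = μ_pC_ox · (W/L) = 6.672 mA/V².
KCL at the drain: ½ k_p (V_SG − |V_tp|)² = (V_DD − V_SG)/R.
Let x = V_SG − 1. Then 31.6 x² + x − 10.6 = 0, giving x = 0.563 V (positive root), so V_SG = 1.56 V.
I_D = (V_DD − V_SG)/R = (11.6 − 1.56) / 9.48 = 1.06 mA.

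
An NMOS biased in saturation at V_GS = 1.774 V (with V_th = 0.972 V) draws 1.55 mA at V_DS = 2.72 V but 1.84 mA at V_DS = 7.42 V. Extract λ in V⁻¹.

λ = 0.0446 V⁻¹

With V_GS fixed, I_D ∝ (1 + λ V_DS) in saturation, so I_D2/I_D1 = (1 + λ V_DS2)/(1 + λ V_DS1).
1.84/1.55 = 1.187 = (1 + 7.42 λ)/(1 + 2.72 λ).
Solving: λ (I_D1 V_DS2 − I_D2 V_DS1) = I_D2 − I_D1, so λ = (1.84 − 1.55) / (1.55 × 7.42 − 1.84 × 2.72) = 0.29 / 6.5 = 0.0446 V⁻¹.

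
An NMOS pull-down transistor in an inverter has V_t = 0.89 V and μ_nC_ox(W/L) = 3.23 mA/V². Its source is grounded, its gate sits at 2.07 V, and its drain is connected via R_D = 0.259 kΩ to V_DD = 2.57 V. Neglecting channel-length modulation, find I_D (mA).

V_GS = V_G = 2.07 V, so V_ov = 2.07 − 0.89 = 1.18 V.
Assume saturation: I_D = ½ k_n V_ov² = 0.5 × 3.23 × 1.18² = 2.25 mA, giving V_DS = V_DD − I_D R_D = 2.57 − 2.25 × 0.259 = 1.99 V.
V_DS = 1.99 V ≥ V_ov = 1.18 V, confirming saturation.

I_D = 2.25 mA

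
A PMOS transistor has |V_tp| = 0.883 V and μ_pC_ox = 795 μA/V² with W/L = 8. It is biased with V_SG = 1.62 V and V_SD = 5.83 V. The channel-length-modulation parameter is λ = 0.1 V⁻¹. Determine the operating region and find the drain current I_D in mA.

k_p = μ_pC_ox · (W/L) = 6.36 mA/V².
V_ov = V_SG − |V_tp| = 1.62 − 0.883 = 0.737 V.
Since V_SD = 5.83 V ≥ V_ov = 0.737 V, the device is in saturation.
I_D = ½ k_p V_ov² (1 + λ V_SD) = 0.5 × 6.36 × 0.737² × (1 + 0.1 × 5.83) = 2.73 mA.

Saturation; I_D = 2.73 mA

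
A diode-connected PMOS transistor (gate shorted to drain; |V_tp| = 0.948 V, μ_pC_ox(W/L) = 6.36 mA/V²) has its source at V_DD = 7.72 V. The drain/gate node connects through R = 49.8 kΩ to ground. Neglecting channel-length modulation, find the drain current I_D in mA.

With gate tied to drain, V_SG = V_SD ≥ V_SG − |V_tp|, so the device is in saturation.
KCL at the drain: ½ k_p (V_SG − |V_tp|)² = (V_DD − V_SG)/R.
Let x = V_SG − 0.948. Then 158 x² + x − 6.772 = 0, giving x = 0.204 V (positive root), so V_SG = 1.15 V.
I_D = (V_DD − V_SG)/R = (7.72 − 1.15) / 49.8 = 0.132 mA.

I_D = 0.132 mA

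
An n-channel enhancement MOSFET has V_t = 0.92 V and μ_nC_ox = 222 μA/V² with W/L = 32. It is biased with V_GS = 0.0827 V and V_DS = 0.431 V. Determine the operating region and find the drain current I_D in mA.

Cutoff; I_D = 0 mA

V_GS = 0.0827 V < V_t = 0.92 V, so the transistor is in cutoff.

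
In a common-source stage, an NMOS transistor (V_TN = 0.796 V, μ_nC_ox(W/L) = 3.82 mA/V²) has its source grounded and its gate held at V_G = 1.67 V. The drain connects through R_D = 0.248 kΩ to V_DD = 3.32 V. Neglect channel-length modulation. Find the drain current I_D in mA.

I_D = 1.46 mA

V_GS = V_G = 1.67 V, so V_ov = 1.67 − 0.796 = 0.874 V.
Assume saturation: I_D = ½ k_n V_ov² = 0.5 × 3.82 × 0.874² = 1.46 mA, giving V_DS = V_DD − I_D R_D = 3.32 − 1.46 × 0.248 = 2.96 V.
V_DS = 2.96 V ≥ V_ov = 0.874 V, confirming saturation.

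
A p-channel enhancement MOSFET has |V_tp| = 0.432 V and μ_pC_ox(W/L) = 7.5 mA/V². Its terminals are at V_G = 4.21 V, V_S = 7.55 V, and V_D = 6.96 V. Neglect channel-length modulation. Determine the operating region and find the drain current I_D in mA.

Triode; I_D = 11.6 mA

V_SG = V_S − V_G = 7.55 − 4.21 = 3.34 V; V_SD = V_S − V_D = 7.55 − 6.96 = 0.59 V.
V_ov = V_SG − |V_tp| = 3.34 − 0.432 = 2.91 V.
Since V_SD = 0.59 V < V_ov = 2.91 V, the device is in the triode region.
I_D = k_p [V_ov · V_SD − ½ V_SD²] = 7.5 × [2.91 × 0.59 − 0.5 × 0.59²] = 11.6 mA.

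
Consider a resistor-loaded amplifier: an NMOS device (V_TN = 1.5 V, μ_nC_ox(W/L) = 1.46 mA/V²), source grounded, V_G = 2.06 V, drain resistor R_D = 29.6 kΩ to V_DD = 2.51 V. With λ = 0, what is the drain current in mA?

V_GS = V_G = 2.06 V, so V_ov = 2.06 − 1.5 = 0.56 V.
Assume saturation: I_D = ½ k_n V_ov² = 0.5 × 1.46 × 0.56² = 0.229 mA, giving V_DS = V_DD − I_D R_D = 2.51 − 0.229 × 29.6 = -4.27 V.
But -4.27 V < V_ov = 0.56 V, so the device is actually in triode.
In triode I_D = k_n[V_ov V_DS − ½ V_DS²] and I_D = (V_DD − V_DS)/R_D. Equating: 21.6 V_DS² − 25.2 V_DS + 2.51 = 0, giving V_DS = 0.11 V (the root below V_ov).
I_D = (2.51 − 0.11) / 29.6 = 0.0811 mA.

I_D = 0.0811 mA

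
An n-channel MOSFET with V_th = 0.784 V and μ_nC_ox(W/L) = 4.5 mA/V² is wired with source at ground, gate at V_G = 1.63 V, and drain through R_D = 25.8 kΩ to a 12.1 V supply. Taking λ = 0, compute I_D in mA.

V_GS = V_G = 1.63 V, so V_ov = 1.63 − 0.784 = 0.846 V.
Assume saturation: I_D = ½ k_n V_ov² = 0.5 × 4.5 × 0.846² = 1.61 mA, giving V_DS = V_DD − I_D R_D = 12.1 − 1.61 × 25.8 = -29.4 V.
But -29.4 V < V_ov = 0.846 V, so the device is actually in triode.
In triode I_D = k_n[V_ov V_DS − ½ V_DS²] and I_D = (V_DD − V_DS)/R_D. Equating: 58.1 V_DS² − 99.22 V_DS + 12.1 = 0, giving V_DS = 0.132 V (the root below V_ov).
I_D = (12.1 − 0.132) / 25.8 = 0.464 mA.

I_D = 0.464 mA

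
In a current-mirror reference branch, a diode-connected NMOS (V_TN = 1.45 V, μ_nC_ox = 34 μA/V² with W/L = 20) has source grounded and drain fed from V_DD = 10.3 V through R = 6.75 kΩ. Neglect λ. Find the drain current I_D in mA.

I_D = 1.05 mA

With gate tied to drain, V_GS = V_DS ≥ V_GS − V_TN, so the device is in saturation.
k_n = μ_nC_ox · (W/L) = 0.68 mA/V².
KCL at the drain: ½ k_n (V_GS − V_TN)² = (V_DD − V_GS)/R.
Let x = V_GS − 1.45. Then 2.3 x² + x − 8.85 = 0, giving x = 1.76 V (positive root), so V_GS = 3.21 V.
I_D = (V_DD − V_GS)/R = (10.3 − 3.21) / 6.75 = 1.05 mA.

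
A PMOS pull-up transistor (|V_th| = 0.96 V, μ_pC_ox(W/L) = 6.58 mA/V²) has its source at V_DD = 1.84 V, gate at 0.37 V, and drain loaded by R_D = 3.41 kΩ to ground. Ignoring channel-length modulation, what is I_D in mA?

V_SG = V_DD − V_G = 1.84 − 0.37 = 1.47 V, so V_ov = 1.47 − 0.96 = 0.51 V.
Assume saturation: I_D = ½ k_p V_ov² = 0.5 × 6.58 × 0.51² = 0.856 mA, giving V_SD = V_DD − I_D R_D = 1.84 − 0.856 × 3.41 = -1.08 V.
But -1.08 V < V_ov = 0.51 V, so the device is actually in triode.
In triode I_D = k_p[V_ov V_SD − ½ V_SD²] and I_D = (V_DD − V_SD)/R_D. Equating: 11.2 V_SD² − 12.44 V_SD + 1.84 = 0, giving V_SD = 0.176 V (the root below V_ov).
I_D = (1.84 − 0.176) / 3.41 = 0.488 mA.

I_D = 0.488 mA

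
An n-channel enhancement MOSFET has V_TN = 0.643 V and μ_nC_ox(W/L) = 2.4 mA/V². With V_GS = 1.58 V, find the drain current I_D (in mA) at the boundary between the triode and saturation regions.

At the boundary V_DS = V_ov = V_GS − V_TN = 1.58 − 0.643 = 0.937 V.
I_D = ½ k_n V_ov² = 0.5 × 2.4 × 0.937² = 1.05 mA.

I_D = 1.05 mA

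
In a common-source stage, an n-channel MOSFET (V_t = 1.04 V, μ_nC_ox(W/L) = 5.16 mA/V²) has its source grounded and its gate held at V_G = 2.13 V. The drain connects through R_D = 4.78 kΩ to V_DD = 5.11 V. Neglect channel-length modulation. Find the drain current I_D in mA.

V_GS = V_G = 2.13 V, so V_ov = 2.13 − 1.04 = 1.09 V.
Assume saturation: I_D = ½ k_n V_ov² = 0.5 × 5.16 × 1.09² = 3.07 mA, giving V_DS = V_DD − I_D R_D = 5.11 − 3.07 × 4.78 = -9.54 V.
But -9.54 V < V_ov = 1.09 V, so the device is actually in triode.
In triode I_D = k_n[V_ov V_DS − ½ V_DS²] and I_D = (V_DD − V_DS)/R_D. Equating: 12.3 V_DS² − 27.88 V_DS + 5.11 = 0, giving V_DS = 0.201 V (the root below V_ov).
I_D = (5.11 − 0.201) / 4.78 = 1.03 mA.

I_D = 1.03 mA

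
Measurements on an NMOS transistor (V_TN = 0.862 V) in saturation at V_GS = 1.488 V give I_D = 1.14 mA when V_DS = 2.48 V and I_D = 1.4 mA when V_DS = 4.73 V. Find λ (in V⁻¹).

λ = 0.135 V⁻¹

With V_GS fixed, I_D ∝ (1 + λ V_DS) in saturation, so I_D2/I_D1 = (1 + λ V_DS2)/(1 + λ V_DS1).
1.4/1.14 = 1.228 = (1 + 4.73 λ)/(1 + 2.48 λ).
Solving: λ (I_D1 V_DS2 − I_D2 V_DS1) = I_D2 − I_D1, so λ = (1.4 − 1.14) / (1.14 × 4.73 − 1.4 × 2.48) = 0.26 / 1.92 = 0.135 V⁻¹.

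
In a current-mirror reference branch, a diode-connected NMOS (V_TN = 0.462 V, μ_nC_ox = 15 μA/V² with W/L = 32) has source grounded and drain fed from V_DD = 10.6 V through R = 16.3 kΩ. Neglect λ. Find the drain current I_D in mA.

I_D = 0.531 mA

With gate tied to drain, V_GS = V_DS ≥ V_GS − V_TN, so the device is in saturation.
k_n = μ_nC_ox · (W/L) = 0.48 mA/V².
KCL at the drain: ½ k_n (V_GS − V_TN)² = (V_DD − V_GS)/R.
Let x = V_GS − 0.462. Then 3.91 x² + x − 10.14 = 0, giving x = 1.49 V (positive root), so V_GS = 1.95 V.
I_D = (V_DD − V_GS)/R = (10.6 − 1.95) / 16.3 = 0.531 mA.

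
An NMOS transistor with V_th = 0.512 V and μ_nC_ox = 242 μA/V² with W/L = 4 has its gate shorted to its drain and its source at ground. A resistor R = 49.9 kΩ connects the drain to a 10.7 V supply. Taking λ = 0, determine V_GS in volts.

With gate tied to drain, V_GS = V_DS ≥ V_GS − V_th, so the device is in saturation.
k_n = μ_nC_ox · (W/L) = 0.968 mA/V².
KCL at the drain: ½ k_n (V_GS − V_th)² = (V_DD − V_GS)/R.
Let x = V_GS − 0.512. Then 24.2 x² + x − 10.19 = 0, giving x = 0.629 V (positive root), so V_GS = 1.14 V.
I_D = (V_DD − V_GS)/R = (10.7 − 1.14) / 49.9 = 0.192 mA.

V_GS = 1.14 V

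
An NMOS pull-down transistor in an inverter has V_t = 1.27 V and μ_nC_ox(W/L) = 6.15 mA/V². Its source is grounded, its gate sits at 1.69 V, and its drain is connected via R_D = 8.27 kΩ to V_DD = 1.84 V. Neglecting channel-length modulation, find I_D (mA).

I_D = 0.211 mA

V_GS = V_G = 1.69 V, so V_ov = 1.69 − 1.27 = 0.42 V.
Assume saturation: I_D = ½ k_n V_ov² = 0.5 × 6.15 × 0.42² = 0.542 mA, giving V_DS = V_DD − I_D R_D = 1.84 − 0.542 × 8.27 = -2.65 V.
But -2.65 V < V_ov = 0.42 V, so the device is actually in triode.
In triode I_D = k_n[V_ov V_DS − ½ V_DS²] and I_D = (V_DD − V_DS)/R_D. Equating: 25.4 V_DS² − 22.36 V_DS + 1.84 = 0, giving V_DS = 0.0919 V (the root below V_ov).
I_D = (1.84 − 0.0919) / 8.27 = 0.211 mA.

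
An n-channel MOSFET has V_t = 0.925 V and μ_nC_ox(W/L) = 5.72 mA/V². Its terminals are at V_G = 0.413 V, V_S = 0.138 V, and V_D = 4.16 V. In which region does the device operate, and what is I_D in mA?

V_GS = V_G − V_S = 0.413 − 0.138 = 0.275 V; V_DS = V_D − V_S = 4.16 − 0.138 = 4.02 V.
V_GS = 0.275 V < V_t = 0.925 V, so the transistor is in cutoff.

Cutoff; I_D = 0 mA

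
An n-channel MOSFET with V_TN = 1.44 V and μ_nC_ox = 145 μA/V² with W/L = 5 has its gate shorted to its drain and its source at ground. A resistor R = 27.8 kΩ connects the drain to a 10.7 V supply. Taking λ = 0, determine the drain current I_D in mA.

With gate tied to drain, V_GS = V_DS ≥ V_GS − V_TN, so the device is in saturation.
k_n = μ_nC_ox · (W/L) = 0.725 mA/V².
KCL at the drain: ½ k_n (V_GS − V_TN)² = (V_DD − V_GS)/R.
Let x = V_GS − 1.44. Then 10.1 x² + x − 9.26 = 0, giving x = 0.91 V (positive root), so V_GS = 2.35 V.
I_D = (V_DD − V_GS)/R = (10.7 − 2.35) / 27.8 = 0.3 mA.

I_D = 0.300 mA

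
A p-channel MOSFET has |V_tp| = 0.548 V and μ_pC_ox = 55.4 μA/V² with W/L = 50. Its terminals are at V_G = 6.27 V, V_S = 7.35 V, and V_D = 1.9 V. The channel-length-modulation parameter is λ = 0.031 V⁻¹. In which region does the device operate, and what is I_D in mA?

Saturation; I_D = 0.458 mA

V_SG = V_S − V_G = 7.35 − 6.27 = 1.08 V; V_SD = V_S − V_D = 7.35 − 1.9 = 5.45 V.
k_p = μ_pC_ox · (W/L) = 2.77 mA/V².
V_ov = V_SG − |V_tp| = 1.08 − 0.548 = 0.532 V.
Since V_SD = 5.45 V ≥ V_ov = 0.532 V, the device is in saturation.
I_D = ½ k_p V_ov² (1 + λ V_SD) = 0.5 × 2.77 × 0.532² × (1 + 0.031 × 5.45) = 0.458 mA.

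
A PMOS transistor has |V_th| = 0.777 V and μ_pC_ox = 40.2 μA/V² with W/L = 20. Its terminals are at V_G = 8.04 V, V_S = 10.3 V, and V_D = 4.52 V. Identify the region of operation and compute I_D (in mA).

Saturation; I_D = 0.884 mA

V_SG = V_S − V_G = 10.3 − 8.04 = 2.26 V; V_SD = V_S − V_D = 10.3 − 4.52 = 5.78 V.
k_p = μ_pC_ox · (W/L) = 0.804 mA/V².
V_ov = V_SG − |V_th| = 2.26 − 0.777 = 1.48 V.
Since V_SD = 5.78 V ≥ V_ov = 1.48 V, the device is in saturation.
I_D = ½ k_p V_ov² = 0.5 × 0.804 × 1.48² = 0.884 mA.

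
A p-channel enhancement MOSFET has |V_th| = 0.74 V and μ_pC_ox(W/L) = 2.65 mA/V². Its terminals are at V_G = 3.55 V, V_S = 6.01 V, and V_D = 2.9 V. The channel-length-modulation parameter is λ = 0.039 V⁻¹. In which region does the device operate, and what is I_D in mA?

Saturation; I_D = 4.40 mA

V_SG = V_S − V_G = 6.01 − 3.55 = 2.46 V; V_SD = V_S − V_D = 6.01 − 2.9 = 3.11 V.
V_ov = V_SG − |V_th| = 2.46 − 0.74 = 1.72 V.
Since V_SD = 3.11 V ≥ V_ov = 1.72 V, the device is in saturation.
I_D = ½ k_p V_ov² (1 + λ V_SD) = 0.5 × 2.65 × 1.72² × (1 + 0.039 × 3.11) = 4.4 mA.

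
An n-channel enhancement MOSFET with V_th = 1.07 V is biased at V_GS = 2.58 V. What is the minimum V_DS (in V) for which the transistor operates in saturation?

V_DS,sat = 1.51 V

The boundary between triode and saturation is V_DS = V_GS − V_th = V_ov.
V_ov = 2.58 − 1.07 = 1.51 V.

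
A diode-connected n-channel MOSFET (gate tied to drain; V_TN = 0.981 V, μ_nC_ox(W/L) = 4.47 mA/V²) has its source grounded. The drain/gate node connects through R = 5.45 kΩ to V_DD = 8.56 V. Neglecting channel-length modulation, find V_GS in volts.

With gate tied to drain, V_GS = V_DS ≥ V_GS − V_TN, so the device is in saturation.
KCL at the drain: ½ k_n (V_GS − V_TN)² = (V_DD − V_GS)/R.
Let x = V_GS − 0.981. Then 12.2 x² + x − 7.579 = 0, giving x = 0.749 V (positive root), so V_GS = 1.73 V.
I_D = (V_DD − V_GS)/R = (8.56 − 1.73) / 5.45 = 1.25 mA.

V_GS = 1.73 V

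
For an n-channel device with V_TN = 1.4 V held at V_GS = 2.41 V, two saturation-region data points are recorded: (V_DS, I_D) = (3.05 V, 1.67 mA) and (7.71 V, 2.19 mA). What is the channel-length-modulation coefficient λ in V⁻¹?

λ = 0.0839 V⁻¹

With V_GS fixed, I_D ∝ (1 + λ V_DS) in saturation, so I_D2/I_D1 = (1 + λ V_DS2)/(1 + λ V_DS1).
2.19/1.67 = 1.311 = (1 + 7.71 λ)/(1 + 3.05 λ).
Solving: λ (I_D1 V_DS2 − I_D2 V_DS1) = I_D2 − I_D1, so λ = (2.19 − 1.67) / (1.67 × 7.71 − 2.19 × 3.05) = 0.52 / 6.2 = 0.0839 V⁻¹.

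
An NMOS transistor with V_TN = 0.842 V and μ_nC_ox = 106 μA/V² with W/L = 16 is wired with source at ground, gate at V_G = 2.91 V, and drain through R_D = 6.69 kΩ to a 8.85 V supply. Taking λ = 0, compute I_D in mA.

V_GS = V_G = 2.91 V, so V_ov = 2.91 − 0.842 = 2.07 V.
k_n = μ_nC_ox · (W/L) = 1.696 mA/V².
Assume saturation: I_D = ½ k_n V_ov² = 0.5 × 1.696 × 2.07² = 3.63 mA, giving V_DS = V_DD − I_D R_D = 8.85 − 3.63 × 6.69 = -15.4 V.
But -15.4 V < V_ov = 2.07 V, so the device is actually in triode.
In triode I_D = k_n[V_ov V_DS − ½ V_DS²] and I_D = (V_DD − V_DS)/R_D. Equating: 5.67 V_DS² − 24.46 V_DS + 8.85 = 0, giving V_DS = 0.399 V (the root below V_ov).
I_D = (8.85 − 0.399) / 6.69 = 1.26 mA.

I_D = 1.26 mA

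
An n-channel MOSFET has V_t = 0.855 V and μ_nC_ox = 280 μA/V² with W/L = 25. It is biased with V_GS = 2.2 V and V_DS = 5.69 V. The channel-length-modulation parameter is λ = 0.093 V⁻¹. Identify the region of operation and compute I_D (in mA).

Saturation; I_D = 9.68 mA

k_n = μ_nC_ox · (W/L) = 7 mA/V².
V_ov = V_GS − V_t = 2.2 − 0.855 = 1.35 V.
Since V_DS = 5.69 V ≥ V_ov = 1.35 V, the device is in saturation.
I_D = ½ k_n V_ov² (1 + λ V_DS) = 0.5 × 7 × 1.35² × (1 + 0.093 × 5.69) = 9.68 mA.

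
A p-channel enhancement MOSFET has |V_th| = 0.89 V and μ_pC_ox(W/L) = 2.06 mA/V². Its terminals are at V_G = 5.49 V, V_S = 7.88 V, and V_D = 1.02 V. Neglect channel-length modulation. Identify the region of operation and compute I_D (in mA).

Saturation; I_D = 2.32 mA

V_SG = V_S − V_G = 7.88 − 5.49 = 2.39 V; V_SD = V_S − V_D = 7.88 − 1.02 = 6.86 V.
V_ov = V_SG − |V_th| = 2.39 − 0.89 = 1.5 V.
Since V_SD = 6.86 V ≥ V_ov = 1.5 V, the device is in saturation.
I_D = ½ k_p V_ov² = 0.5 × 2.06 × 1.5² = 2.32 mA.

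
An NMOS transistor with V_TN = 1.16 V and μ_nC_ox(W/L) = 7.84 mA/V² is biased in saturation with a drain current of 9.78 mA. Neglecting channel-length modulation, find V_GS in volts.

In saturation I_D = ½ k_n (V_GS − V_TN)², so V_GS − V_TN = √(2 I_D / k_n) = √(2 × 9.78 / 7.84) = 1.58 V.
V_GS = 1.16 + 1.58 = 2.74 V.

V_GS = 2.74 V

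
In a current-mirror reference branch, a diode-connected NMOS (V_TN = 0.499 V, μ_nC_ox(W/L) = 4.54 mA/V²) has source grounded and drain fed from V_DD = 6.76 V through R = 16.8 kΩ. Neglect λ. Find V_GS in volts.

V_GS = 0.891 V

With gate tied to drain, V_GS = V_DS ≥ V_GS − V_TN, so the device is in saturation.
KCL at the drain: ½ k_n (V_GS − V_TN)² = (V_DD − V_GS)/R.
Let x = V_GS − 0.499. Then 38.1 x² + x − 6.261 = 0, giving x = 0.392 V (positive root), so V_GS = 0.891 V.
I_D = (V_DD − V_GS)/R = (6.76 − 0.891) / 16.8 = 0.349 mA.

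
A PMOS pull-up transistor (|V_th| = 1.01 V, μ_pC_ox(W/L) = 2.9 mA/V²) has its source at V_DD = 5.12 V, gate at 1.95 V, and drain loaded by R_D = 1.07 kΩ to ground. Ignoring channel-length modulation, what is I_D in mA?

V_SG = V_DD − V_G = 5.12 − 1.95 = 3.17 V, so V_ov = 3.17 − 1.01 = 2.16 V.
Assume saturation: I_D = ½ k_p V_ov² = 0.5 × 2.9 × 2.16² = 6.77 mA, giving V_SD = V_DD − I_D R_D = 5.12 − 6.77 × 1.07 = -2.12 V.
But -2.12 V < V_ov = 2.16 V, so the device is actually in triode.
In triode I_D = k_p[V_ov V_SD − ½ V_SD²] and I_D = (V_DD − V_SD)/R_D. Equating: 1.55 V_SD² − 7.702 V_SD + 5.12 = 0, giving V_SD = 0.791 V (the root below V_ov).
I_D = (5.12 − 0.791) / 1.07 = 4.05 mA.

I_D = 4.05 mA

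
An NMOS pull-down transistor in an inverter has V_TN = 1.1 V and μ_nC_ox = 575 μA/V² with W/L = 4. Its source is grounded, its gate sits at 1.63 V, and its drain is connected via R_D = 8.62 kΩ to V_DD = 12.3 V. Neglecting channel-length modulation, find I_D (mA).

V_GS = V_G = 1.63 V, so V_ov = 1.63 − 1.1 = 0.53 V.
k_n = μ_nC_ox · (W/L) = 2.3 mA/V².
Assume saturation: I_D = ½ k_n V_ov² = 0.5 × 2.3 × 0.53² = 0.323 mA, giving V_DS = V_DD − I_D R_D = 12.3 − 0.323 × 8.62 = 9.52 V.
V_DS = 9.52 V ≥ V_ov = 0.53 V, confirming saturation.

I_D = 0.323 mA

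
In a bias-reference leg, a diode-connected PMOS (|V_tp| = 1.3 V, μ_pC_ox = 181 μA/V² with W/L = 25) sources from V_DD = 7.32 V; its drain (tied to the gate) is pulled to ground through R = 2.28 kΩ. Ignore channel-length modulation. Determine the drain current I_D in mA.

I_D = 2.21 mA

With gate tied to drain, V_SG = V_SD ≥ V_SG − |V_tp|, so the device is in saturation.
k_p = μ_pC_ox · (W/L) = 4.525 mA/V².
KCL at the drain: ½ k_p (V_SG − |V_tp|)² = (V_DD − V_SG)/R.
Let x = V_SG − 1.3. Then 5.16 x² + x − 6.02 = 0, giving x = 0.988 V (positive root), so V_SG = 2.29 V.
I_D = (V_DD − V_SG)/R = (7.32 − 2.29) / 2.28 = 2.21 mA.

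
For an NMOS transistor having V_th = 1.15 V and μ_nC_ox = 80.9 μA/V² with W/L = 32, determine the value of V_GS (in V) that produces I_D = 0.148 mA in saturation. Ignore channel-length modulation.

V_GS = 1.49 V

k_n = μ_nC_ox · (W/L) = 2.589 mA/V².
In saturation I_D = ½ k_n (V_GS − V_th)², so V_GS − V_th = √(2 I_D / k_n) = √(2 × 0.148 / 2.589) = 0.338 V.
V_GS = 1.15 + 0.338 = 1.49 V.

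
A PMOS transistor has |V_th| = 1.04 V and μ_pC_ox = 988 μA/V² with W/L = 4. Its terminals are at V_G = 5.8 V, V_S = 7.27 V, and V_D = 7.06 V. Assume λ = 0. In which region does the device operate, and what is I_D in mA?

Triode; I_D = 0.270 mA

V_SG = V_S − V_G = 7.27 − 5.8 = 1.47 V; V_SD = V_S − V_D = 7.27 − 7.06 = 0.21 V.
k_p = μ_pC_ox · (W/L) = 3.952 mA/V².
V_ov = V_SG − |V_th| = 1.47 − 1.04 = 0.43 V.
Since V_SD = 0.21 V < V_ov = 0.43 V, the device is in the triode region.
I_D = k_p [V_ov · V_SD − ½ V_SD²] = 3.952 × [0.43 × 0.21 − 0.5 × 0.21²] = 0.27 mA.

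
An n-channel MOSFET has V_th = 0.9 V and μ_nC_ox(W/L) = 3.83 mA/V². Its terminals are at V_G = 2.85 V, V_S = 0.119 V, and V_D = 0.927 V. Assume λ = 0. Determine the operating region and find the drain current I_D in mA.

Triode; I_D = 4.42 mA

V_GS = V_G − V_S = 2.85 − 0.119 = 2.73 V; V_DS = V_D − V_S = 0.927 − 0.119 = 0.808 V.
V_ov = V_GS − V_th = 2.73 − 0.9 = 1.83 V.
Since V_DS = 0.808 V < V_ov = 1.83 V, the device is in the triode region.
I_D = k_n [V_ov · V_DS − ½ V_DS²] = 3.83 × [1.83 × 0.808 − 0.5 × 0.808²] = 4.42 mA.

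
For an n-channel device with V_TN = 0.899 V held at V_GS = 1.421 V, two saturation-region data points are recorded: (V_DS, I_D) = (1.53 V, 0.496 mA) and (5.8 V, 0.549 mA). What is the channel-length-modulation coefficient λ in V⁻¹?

With V_GS fixed, I_D ∝ (1 + λ V_DS) in saturation, so I_D2/I_D1 = (1 + λ V_DS2)/(1 + λ V_DS1).
0.549/0.496 = 1.107 = (1 + 5.8 λ)/(1 + 1.53 λ).
Solving: λ (I_D1 V_DS2 − I_D2 V_DS1) = I_D2 − I_D1, so λ = (0.549 − 0.496) / (0.496 × 5.8 − 0.549 × 1.53) = 0.053 / 2.04 = 0.026 V⁻¹.

λ = 0.0260 V⁻¹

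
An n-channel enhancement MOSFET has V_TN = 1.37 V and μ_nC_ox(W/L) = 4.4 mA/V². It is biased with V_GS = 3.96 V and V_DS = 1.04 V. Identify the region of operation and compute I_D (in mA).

Triode; I_D = 9.47 mA

V_ov = V_GS − V_TN = 3.96 − 1.37 = 2.59 V.
Since V_DS = 1.04 V < V_ov = 2.59 V, the device is in the triode region.
I_D = k_n [V_ov · V_DS − ½ V_DS²] = 4.4 × [2.59 × 1.04 − 0.5 × 1.04²] = 9.47 mA.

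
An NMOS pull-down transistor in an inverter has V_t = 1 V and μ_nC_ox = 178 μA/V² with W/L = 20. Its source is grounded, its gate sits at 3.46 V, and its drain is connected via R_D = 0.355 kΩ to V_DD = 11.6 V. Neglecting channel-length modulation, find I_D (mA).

V_GS = V_G = 3.46 V, so V_ov = 3.46 − 1 = 2.46 V.
k_n = μ_nC_ox · (W/L) = 3.56 mA/V².
Assume saturation: I_D = ½ k_n V_ov² = 0.5 × 3.56 × 2.46² = 10.8 mA, giving V_DS = V_DD − I_D R_D = 11.6 − 10.8 × 0.355 = 7.78 V.
V_DS = 7.78 V ≥ V_ov = 2.46 V, confirming saturation.

I_D = 10.8 mA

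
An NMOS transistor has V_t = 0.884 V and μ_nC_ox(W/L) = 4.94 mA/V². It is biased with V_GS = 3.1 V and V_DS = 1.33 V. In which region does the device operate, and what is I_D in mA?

V_ov = V_GS − V_t = 3.1 − 0.884 = 2.22 V.
Since V_DS = 1.33 V < V_ov = 2.22 V, the device is in the triode region.
I_D = k_n [V_ov · V_DS − ½ V_DS²] = 4.94 × [2.22 × 1.33 − 0.5 × 1.33²] = 10.2 mA.

Triode; I_D = 10.2 mA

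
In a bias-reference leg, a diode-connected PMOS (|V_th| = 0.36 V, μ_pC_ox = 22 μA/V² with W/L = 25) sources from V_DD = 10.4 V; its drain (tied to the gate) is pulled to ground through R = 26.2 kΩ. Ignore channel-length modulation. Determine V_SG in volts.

With gate tied to drain, V_SG = V_SD ≥ V_SG − |V_th|, so the device is in saturation.
k_p = μ_pC_ox · (W/L) = 0.55 mA/V².
KCL at the drain: ½ k_p (V_SG − |V_th|)² = (V_DD − V_SG)/R.
Let x = V_SG − 0.36. Then 7.21 x² + x − 10.04 = 0, giving x = 1.11 V (positive root), so V_SG = 1.47 V.
I_D = (V_DD − V_SG)/R = (10.4 − 1.47) / 26.2 = 0.341 mA.

V_SG = 1.47 V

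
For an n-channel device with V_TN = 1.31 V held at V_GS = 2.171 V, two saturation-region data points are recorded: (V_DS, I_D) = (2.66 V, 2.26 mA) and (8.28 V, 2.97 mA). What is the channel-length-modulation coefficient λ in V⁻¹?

λ = 0.0657 V⁻¹

With V_GS fixed, I_D ∝ (1 + λ V_DS) in saturation, so I_D2/I_D1 = (1 + λ V_DS2)/(1 + λ V_DS1).
2.97/2.26 = 1.314 = (1 + 8.28 λ)/(1 + 2.66 λ).
Solving: λ (I_D1 V_DS2 − I_D2 V_DS1) = I_D2 − I_D1, so λ = (2.97 − 2.26) / (2.26 × 8.28 − 2.97 × 2.66) = 0.71 / 10.8 = 0.0657 V⁻¹.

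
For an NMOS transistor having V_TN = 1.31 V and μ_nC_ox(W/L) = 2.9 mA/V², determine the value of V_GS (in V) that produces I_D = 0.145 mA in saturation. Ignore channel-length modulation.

In saturation I_D = ½ k_n (V_GS − V_TN)², so V_GS − V_TN = √(2 I_D / k_n) = √(2 × 0.145 / 2.9) = 0.316 V.
V_GS = 1.31 + 0.316 = 1.63 V.

V_GS = 1.63 V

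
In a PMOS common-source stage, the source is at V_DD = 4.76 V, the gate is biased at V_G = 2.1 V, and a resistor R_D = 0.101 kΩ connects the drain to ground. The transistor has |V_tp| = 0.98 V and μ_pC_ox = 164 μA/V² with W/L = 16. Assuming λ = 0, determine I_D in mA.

V_SG = V_DD − V_G = 4.76 − 2.1 = 2.66 V, so V_ov = 2.66 − 0.98 = 1.68 V.
k_p = μ_pC_ox · (W/L) = 2.624 mA/V².
Assume saturation: I_D = ½ k_p V_ov² = 0.5 × 2.624 × 1.68² = 3.7 mA, giving V_SD = V_DD − I_D R_D = 4.76 − 3.7 × 0.101 = 4.39 V.
V_SD = 4.39 V ≥ V_ov = 1.68 V, confirming saturation.

I_D = 3.70 mA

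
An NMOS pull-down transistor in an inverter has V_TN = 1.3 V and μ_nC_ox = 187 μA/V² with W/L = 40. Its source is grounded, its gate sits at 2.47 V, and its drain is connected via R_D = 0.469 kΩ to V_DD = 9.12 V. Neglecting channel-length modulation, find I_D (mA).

V_GS = V_G = 2.47 V, so V_ov = 2.47 − 1.3 = 1.17 V.
k_n = μ_nC_ox · (W/L) = 7.48 mA/V².
Assume saturation: I_D = ½ k_n V_ov² = 0.5 × 7.48 × 1.17² = 5.12 mA, giving V_DS = V_DD − I_D R_D = 9.12 − 5.12 × 0.469 = 6.72 V.
V_DS = 6.72 V ≥ V_ov = 1.17 V, confirming saturation.

I_D = 5.12 mA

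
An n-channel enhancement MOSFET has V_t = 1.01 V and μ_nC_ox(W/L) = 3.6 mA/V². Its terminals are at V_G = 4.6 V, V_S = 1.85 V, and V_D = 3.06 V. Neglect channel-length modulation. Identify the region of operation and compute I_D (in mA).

Triode; I_D = 4.94 mA

V_GS = V_G − V_S = 4.6 − 1.85 = 2.75 V; V_DS = V_D − V_S = 3.06 − 1.85 = 1.21 V.
V_ov = V_GS − V_t = 2.75 − 1.01 = 1.74 V.
Since V_DS = 1.21 V < V_ov = 1.74 V, the device is in the triode region.
I_D = k_n [V_ov · V_DS − ½ V_DS²] = 3.6 × [1.74 × 1.21 − 0.5 × 1.21²] = 4.94 mA.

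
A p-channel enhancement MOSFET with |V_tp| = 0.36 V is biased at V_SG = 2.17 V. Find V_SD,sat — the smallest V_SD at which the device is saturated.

The boundary between triode and saturation is V_SD = V_SG − |V_tp| = V_ov.
V_ov = 2.17 − 0.36 = 1.81 V.

V_SD,sat = 1.81 V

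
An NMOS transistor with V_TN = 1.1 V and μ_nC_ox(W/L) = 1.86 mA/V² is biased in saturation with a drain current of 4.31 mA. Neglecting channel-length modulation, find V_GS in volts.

In saturation I_D = ½ k_n (V_GS − V_TN)², so V_GS − V_TN = √(2 I_D / k_n) = √(2 × 4.31 / 1.86) = 2.15 V.
V_GS = 1.1 + 2.15 = 3.25 V.

V_GS = 3.25 V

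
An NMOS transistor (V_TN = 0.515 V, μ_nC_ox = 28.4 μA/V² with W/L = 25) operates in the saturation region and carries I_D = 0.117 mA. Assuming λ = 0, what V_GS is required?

V_GS = 1.09 V

k_n = μ_nC_ox · (W/L) = 0.71 mA/V².
In saturation I_D = ½ k_n (V_GS − V_TN)², so V_GS − V_TN = √(2 I_D / k_n) = √(2 × 0.117 / 0.71) = 0.574 V.
V_GS = 0.515 + 0.574 = 1.09 V.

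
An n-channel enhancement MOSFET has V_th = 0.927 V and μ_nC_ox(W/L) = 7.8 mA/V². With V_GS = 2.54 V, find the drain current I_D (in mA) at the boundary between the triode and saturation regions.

I_D = 10.1 mA

At the boundary V_DS = V_ov = V_GS − V_th = 2.54 − 0.927 = 1.61 V.
I_D = ½ k_n V_ov² = 0.5 × 7.8 × 1.61² = 10.1 mA.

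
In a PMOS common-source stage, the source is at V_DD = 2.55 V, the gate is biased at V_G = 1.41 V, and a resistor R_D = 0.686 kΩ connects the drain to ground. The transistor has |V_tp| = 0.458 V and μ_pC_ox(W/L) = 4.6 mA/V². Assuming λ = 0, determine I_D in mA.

V_SG = V_DD − V_G = 2.55 − 1.41 = 1.14 V, so V_ov = 1.14 − 0.458 = 0.682 V.
Assume saturation: I_D = ½ k_p V_ov² = 0.5 × 4.6 × 0.682² = 1.07 mA, giving V_SD = V_DD − I_D R_D = 2.55 − 1.07 × 0.686 = 1.82 V.
V_SD = 1.82 V ≥ V_ov = 0.682 V, confirming saturation.

I_D = 1.07 mA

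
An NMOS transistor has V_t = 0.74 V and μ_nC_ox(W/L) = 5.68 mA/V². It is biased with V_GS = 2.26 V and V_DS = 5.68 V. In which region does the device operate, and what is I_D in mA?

V_ov = V_GS − V_t = 2.26 − 0.74 = 1.52 V.
Since V_DS = 5.68 V ≥ V_ov = 1.52 V, the device is in saturation.
I_D = ½ k_n V_ov² = 0.5 × 5.68 × 1.52² = 6.56 mA.

Saturation; I_D = 6.56 mA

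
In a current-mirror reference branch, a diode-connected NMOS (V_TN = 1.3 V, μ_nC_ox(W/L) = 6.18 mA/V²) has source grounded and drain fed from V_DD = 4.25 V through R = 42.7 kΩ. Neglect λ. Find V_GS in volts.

With gate tied to drain, V_GS = V_DS ≥ V_GS − V_TN, so the device is in saturation.
KCL at the drain: ½ k_n (V_GS − V_TN)² = (V_DD − V_GS)/R.
Let x = V_GS − 1.3. Then 132 x² + x − 2.95 = 0, giving x = 0.146 V (positive root), so V_GS = 1.45 V.
I_D = (V_DD − V_GS)/R = (4.25 − 1.45) / 42.7 = 0.0657 mA.

V_GS = 1.45 V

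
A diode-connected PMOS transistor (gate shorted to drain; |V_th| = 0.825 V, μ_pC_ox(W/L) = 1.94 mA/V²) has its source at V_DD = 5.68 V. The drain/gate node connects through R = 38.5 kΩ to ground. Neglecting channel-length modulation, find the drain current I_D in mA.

With gate tied to drain, V_SG = V_SD ≥ V_SG − |V_th|, so the device is in saturation.
KCL at the drain: ½ k_p (V_SG − |V_th|)² = (V_DD − V_SG)/R.
Let x = V_SG − 0.825. Then 37.3 x² + x − 4.855 = 0, giving x = 0.347 V (positive root), so V_SG = 1.17 V.
I_D = (V_DD − V_SG)/R = (5.68 − 1.17) / 38.5 = 0.117 mA.

I_D = 0.117 mA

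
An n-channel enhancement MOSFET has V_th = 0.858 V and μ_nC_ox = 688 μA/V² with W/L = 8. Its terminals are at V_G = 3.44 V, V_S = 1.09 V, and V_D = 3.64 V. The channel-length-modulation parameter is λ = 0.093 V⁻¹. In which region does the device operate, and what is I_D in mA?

Saturation; I_D = 7.58 mA

V_GS = V_G − V_S = 3.44 − 1.09 = 2.35 V; V_DS = V_D − V_S = 3.64 − 1.09 = 2.55 V.
k_n = μ_nC_ox · (W/L) = 5.504 mA/V².
V_ov = V_GS − V_th = 2.35 − 0.858 = 1.49 V.
Since V_DS = 2.55 V ≥ V_ov = 1.49 V, the device is in saturation.
I_D = ½ k_n V_ov² (1 + λ V_DS) = 0.5 × 5.504 × 1.49² × (1 + 0.093 × 2.55) = 7.58 mA.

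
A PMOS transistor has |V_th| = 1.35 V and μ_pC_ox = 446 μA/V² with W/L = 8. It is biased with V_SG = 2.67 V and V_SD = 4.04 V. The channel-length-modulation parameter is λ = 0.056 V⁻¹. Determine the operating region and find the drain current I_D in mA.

Saturation; I_D = 3.81 mA

k_p = μ_pC_ox · (W/L) = 3.568 mA/V².
V_ov = V_SG − |V_th| = 2.67 − 1.35 = 1.32 V.
Since V_SD = 4.04 V ≥ V_ov = 1.32 V, the device is in saturation.
I_D = ½ k_p V_ov² (1 + λ V_SD) = 0.5 × 3.568 × 1.32² × (1 + 0.056 × 4.04) = 3.81 mA.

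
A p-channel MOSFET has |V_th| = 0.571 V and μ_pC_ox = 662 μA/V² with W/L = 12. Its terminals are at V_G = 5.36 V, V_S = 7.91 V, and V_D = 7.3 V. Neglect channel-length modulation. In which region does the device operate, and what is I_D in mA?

Triode; I_D = 8.11 mA

V_SG = V_S − V_G = 7.91 − 5.36 = 2.55 V; V_SD = V_S − V_D = 7.91 − 7.3 = 0.61 V.
k_p = μ_pC_ox · (W/L) = 7.944 mA/V².
V_ov = V_SG − |V_th| = 2.55 − 0.571 = 1.98 V.
Since V_SD = 0.61 V < V_ov = 1.98 V, the device is in the triode region.
I_D = k_p [V_ov · V_SD − ½ V_SD²] = 7.944 × [1.98 × 0.61 − 0.5 × 0.61²] = 8.11 mA.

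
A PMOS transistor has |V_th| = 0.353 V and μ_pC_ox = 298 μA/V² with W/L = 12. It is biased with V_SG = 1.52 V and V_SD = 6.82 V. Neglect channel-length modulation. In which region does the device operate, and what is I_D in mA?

k_p = μ_pC_ox · (W/L) = 3.576 mA/V².
V_ov = V_SG − |V_th| = 1.52 − 0.353 = 1.17 V.
Since V_SD = 6.82 V ≥ V_ov = 1.17 V, the device is in saturation.
I_D = ½ k_p V_ov² = 0.5 × 3.576 × 1.17² = 2.44 mA.

Saturation; I_D = 2.44 mA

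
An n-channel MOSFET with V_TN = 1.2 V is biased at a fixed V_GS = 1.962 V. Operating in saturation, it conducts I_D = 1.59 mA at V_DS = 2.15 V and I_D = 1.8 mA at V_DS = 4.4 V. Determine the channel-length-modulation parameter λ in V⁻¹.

With V_GS fixed, I_D ∝ (1 + λ V_DS) in saturation, so I_D2/I_D1 = (1 + λ V_DS2)/(1 + λ V_DS1).
1.8/1.59 = 1.132 = (1 + 4.4 λ)/(1 + 2.15 λ).
Solving: λ (I_D1 V_DS2 − I_D2 V_DS1) = I_D2 − I_D1, so λ = (1.8 − 1.59) / (1.59 × 4.4 − 1.8 × 2.15) = 0.21 / 3.13 = 0.0672 V⁻¹.

λ = 0.0672 V⁻¹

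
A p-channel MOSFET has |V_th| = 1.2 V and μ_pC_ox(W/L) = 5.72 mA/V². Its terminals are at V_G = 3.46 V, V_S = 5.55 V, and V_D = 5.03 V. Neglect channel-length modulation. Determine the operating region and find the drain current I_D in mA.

V_SG = V_S − V_G = 5.55 − 3.46 = 2.09 V; V_SD = V_S − V_D = 5.55 − 5.03 = 0.52 V.
V_ov = V_SG − |V_th| = 2.09 − 1.2 = 0.89 V.
Since V_SD = 0.52 V < V_ov = 0.89 V, the device is in the triode region.
I_D = k_p [V_ov · V_SD − ½ V_SD²] = 5.72 × [0.89 × 0.52 − 0.5 × 0.52²] = 1.87 mA.

Triode; I_D = 1.87 mA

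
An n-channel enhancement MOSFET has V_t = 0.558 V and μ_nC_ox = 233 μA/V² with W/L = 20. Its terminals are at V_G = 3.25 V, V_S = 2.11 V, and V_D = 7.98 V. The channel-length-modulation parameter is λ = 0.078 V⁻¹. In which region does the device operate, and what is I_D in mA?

Saturation; I_D = 1.15 mA

V_GS = V_G − V_S = 3.25 − 2.11 = 1.14 V; V_DS = V_D − V_S = 7.98 − 2.11 = 5.87 V.
k_n = μ_nC_ox · (W/L) = 4.66 mA/V².
V_ov = V_GS − V_t = 1.14 − 0.558 = 0.582 V.
Since V_DS = 5.87 V ≥ V_ov = 0.582 V, the device is in saturation.
I_D = ½ k_n V_ov² (1 + λ V_DS) = 0.5 × 4.66 × 0.582² × (1 + 0.078 × 5.87) = 1.15 mA.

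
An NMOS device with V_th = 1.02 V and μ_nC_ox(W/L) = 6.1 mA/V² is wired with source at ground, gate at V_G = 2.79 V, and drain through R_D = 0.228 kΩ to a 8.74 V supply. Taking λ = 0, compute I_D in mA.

V_GS = V_G = 2.79 V, so V_ov = 2.79 − 1.02 = 1.77 V.
Assume saturation: I_D = ½ k_n V_ov² = 0.5 × 6.1 × 1.77² = 9.56 mA, giving V_DS = V_DD − I_D R_D = 8.74 − 9.56 × 0.228 = 6.56 V.
V_DS = 6.56 V ≥ V_ov = 1.77 V, confirming saturation.

I_D = 9.56 mA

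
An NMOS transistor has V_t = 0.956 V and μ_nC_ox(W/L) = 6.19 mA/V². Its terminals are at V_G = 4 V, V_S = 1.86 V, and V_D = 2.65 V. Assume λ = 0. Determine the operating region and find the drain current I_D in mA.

Triode; I_D = 3.86 mA

V_GS = V_G − V_S = 4 − 1.86 = 2.14 V; V_DS = V_D − V_S = 2.65 − 1.86 = 0.79 V.
V_ov = V_GS − V_t = 2.14 − 0.956 = 1.18 V.
Since V_DS = 0.79 V < V_ov = 1.18 V, the device is in the triode region.
I_D = k_n [V_ov · V_DS − ½ V_DS²] = 6.19 × [1.18 × 0.79 − 0.5 × 0.79²] = 3.86 mA.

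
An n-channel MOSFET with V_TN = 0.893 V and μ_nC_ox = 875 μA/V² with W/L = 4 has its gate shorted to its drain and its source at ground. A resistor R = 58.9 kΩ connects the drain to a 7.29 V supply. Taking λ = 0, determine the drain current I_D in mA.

I_D = 0.104 mA

With gate tied to drain, V_GS = V_DS ≥ V_GS − V_TN, so the device is in saturation.
k_n = μ_nC_ox · (W/L) = 3.5 mA/V².
KCL at the drain: ½ k_n (V_GS − V_TN)² = (V_DD − V_GS)/R.
Let x = V_GS − 0.893. Then 103 x² + x − 6.397 = 0, giving x = 0.244 V (positive root), so V_GS = 1.14 V.
I_D = (V_DD − V_GS)/R = (7.29 − 1.14) / 58.9 = 0.104 mA.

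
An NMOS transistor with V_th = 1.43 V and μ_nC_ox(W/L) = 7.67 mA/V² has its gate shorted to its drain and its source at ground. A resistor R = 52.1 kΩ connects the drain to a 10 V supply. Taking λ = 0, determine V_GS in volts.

V_GS = 1.63 V

With gate tied to drain, V_GS = V_DS ≥ V_GS − V_th, so the device is in saturation.
KCL at the drain: ½ k_n (V_GS − V_th)² = (V_DD − V_GS)/R.
Let x = V_GS − 1.43. Then 200 x² + x − 8.57 = 0, giving x = 0.205 V (positive root), so V_GS = 1.63 V.
I_D = (V_DD − V_GS)/R = (10 − 1.63) / 52.1 = 0.161 mA.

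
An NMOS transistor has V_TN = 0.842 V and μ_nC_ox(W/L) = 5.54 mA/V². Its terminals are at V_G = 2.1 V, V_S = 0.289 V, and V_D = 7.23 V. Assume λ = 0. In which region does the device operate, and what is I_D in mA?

Saturation; I_D = 2.60 mA

V_GS = V_G − V_S = 2.1 − 0.289 = 1.81 V; V_DS = V_D − V_S = 7.23 − 0.289 = 6.94 V.
V_ov = V_GS − V_TN = 1.81 − 0.842 = 0.969 V.
Since V_DS = 6.94 V ≥ V_ov = 0.969 V, the device is in saturation.
I_D = ½ k_n V_ov² = 0.5 × 5.54 × 0.969² = 2.6 mA.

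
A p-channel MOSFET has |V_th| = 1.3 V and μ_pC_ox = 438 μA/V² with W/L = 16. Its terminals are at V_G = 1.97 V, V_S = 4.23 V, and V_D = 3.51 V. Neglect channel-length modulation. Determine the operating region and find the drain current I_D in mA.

V_SG = V_S − V_G = 4.23 − 1.97 = 2.26 V; V_SD = V_S − V_D = 4.23 − 3.51 = 0.72 V.
k_p = μ_pC_ox · (W/L) = 7.008 mA/V².
V_ov = V_SG − |V_th| = 2.26 − 1.3 = 0.96 V.
Since V_SD = 0.72 V < V_ov = 0.96 V, the device is in the triode region.
I_D = k_p [V_ov · V_SD − ½ V_SD²] = 7.008 × [0.96 × 0.72 − 0.5 × 0.72²] = 3.03 mA.

Triode; I_D = 3.03 mA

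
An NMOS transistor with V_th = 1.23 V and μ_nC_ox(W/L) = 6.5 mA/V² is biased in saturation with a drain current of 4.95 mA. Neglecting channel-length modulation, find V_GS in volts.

In saturation I_D = ½ k_n (V_GS − V_th)², so V_GS − V_th = √(2 I_D / k_n) = √(2 × 4.95 / 6.5) = 1.23 V.
V_GS = 1.23 + 1.23 = 2.46 V.

V_GS = 2.46 V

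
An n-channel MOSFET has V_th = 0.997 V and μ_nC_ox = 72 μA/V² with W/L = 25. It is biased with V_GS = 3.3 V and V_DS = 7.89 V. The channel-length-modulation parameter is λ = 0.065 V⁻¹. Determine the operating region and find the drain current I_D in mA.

Saturation; I_D = 7.22 mA

k_n = μ_nC_ox · (W/L) = 1.8 mA/V².
V_ov = V_GS − V_th = 3.3 − 0.997 = 2.3 V.
Since V_DS = 7.89 V ≥ V_ov = 2.3 V, the device is in saturation.
I_D = ½ k_n V_ov² (1 + λ V_DS) = 0.5 × 1.8 × 2.3² × (1 + 0.065 × 7.89) = 7.22 mA.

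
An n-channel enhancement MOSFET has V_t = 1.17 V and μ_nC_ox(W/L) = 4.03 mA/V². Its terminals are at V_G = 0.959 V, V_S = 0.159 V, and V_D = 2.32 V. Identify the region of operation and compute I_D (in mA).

Cutoff; I_D = 0 mA

V_GS = V_G − V_S = 0.959 − 0.159 = 0.8 V; V_DS = V_D − V_S = 2.32 − 0.159 = 2.16 V.
V_GS = 0.8 V < V_t = 1.17 V, so the transistor is in cutoff.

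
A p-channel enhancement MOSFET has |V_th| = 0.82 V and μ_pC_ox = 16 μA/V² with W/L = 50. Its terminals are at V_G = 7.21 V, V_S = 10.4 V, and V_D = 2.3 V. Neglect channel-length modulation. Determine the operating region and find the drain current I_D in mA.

V_SG = V_S − V_G = 10.4 − 7.21 = 3.19 V; V_SD = V_S − V_D = 10.4 − 2.3 = 8.1 V.
k_p = μ_pC_ox · (W/L) = 0.8 mA/V².
V_ov = V_SG − |V_th| = 3.19 − 0.82 = 2.37 V.
Since V_SD = 8.1 V ≥ V_ov = 2.37 V, the device is in saturation.
I_D = ½ k_p V_ov² = 0.5 × 0.8 × 2.37² = 2.25 mA.

Saturation; I_D = 2.25 mA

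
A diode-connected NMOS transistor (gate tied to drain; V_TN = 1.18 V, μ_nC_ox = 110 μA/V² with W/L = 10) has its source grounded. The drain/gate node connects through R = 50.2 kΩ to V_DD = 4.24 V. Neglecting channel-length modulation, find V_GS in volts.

With gate tied to drain, V_GS = V_DS ≥ V_GS − V_TN, so the device is in saturation.
k_n = μ_nC_ox · (W/L) = 1.1 mA/V².
KCL at the drain: ½ k_n (V_GS − V_TN)² = (V_DD − V_GS)/R.
Let x = V_GS − 1.18. Then 27.6 x² + x − 3.06 = 0, giving x = 0.315 V (positive root), so V_GS = 1.5 V.
I_D = (V_DD − V_GS)/R = (4.24 − 1.5) / 50.2 = 0.0547 mA.

V_GS = 1.50 V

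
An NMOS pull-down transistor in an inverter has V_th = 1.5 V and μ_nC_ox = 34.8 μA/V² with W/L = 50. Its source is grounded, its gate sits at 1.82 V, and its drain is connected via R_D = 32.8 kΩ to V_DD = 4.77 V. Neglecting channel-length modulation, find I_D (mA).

I_D = 0.0891 mA

V_GS = V_G = 1.82 V, so V_ov = 1.82 − 1.5 = 0.32 V.
k_n = μ_nC_ox · (W/L) = 1.74 mA/V².
Assume saturation: I_D = ½ k_n V_ov² = 0.5 × 1.74 × 0.32² = 0.0891 mA, giving V_DS = V_DD − I_D R_D = 4.77 − 0.0891 × 32.8 = 1.85 V.
V_DS = 1.85 V ≥ V_ov = 0.32 V, confirming saturation.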